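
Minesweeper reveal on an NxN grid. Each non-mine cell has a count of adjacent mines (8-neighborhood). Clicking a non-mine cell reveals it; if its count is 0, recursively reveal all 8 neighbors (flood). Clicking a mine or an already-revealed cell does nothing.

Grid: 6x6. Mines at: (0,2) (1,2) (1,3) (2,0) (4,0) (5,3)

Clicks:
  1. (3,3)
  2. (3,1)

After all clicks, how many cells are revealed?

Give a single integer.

Answer: 21

Derivation:
Click 1 (3,3) count=0: revealed 21 new [(0,4) (0,5) (1,4) (1,5) (2,1) (2,2) (2,3) (2,4) (2,5) (3,1) (3,2) (3,3) (3,4) (3,5) (4,1) (4,2) (4,3) (4,4) (4,5) (5,4) (5,5)] -> total=21
Click 2 (3,1) count=2: revealed 0 new [(none)] -> total=21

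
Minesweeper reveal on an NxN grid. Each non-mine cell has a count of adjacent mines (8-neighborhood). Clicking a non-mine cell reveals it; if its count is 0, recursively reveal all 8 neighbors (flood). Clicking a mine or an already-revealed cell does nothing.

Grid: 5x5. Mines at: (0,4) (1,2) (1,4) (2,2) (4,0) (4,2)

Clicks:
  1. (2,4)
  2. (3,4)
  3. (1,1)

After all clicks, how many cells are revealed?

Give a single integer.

Answer: 7

Derivation:
Click 1 (2,4) count=1: revealed 1 new [(2,4)] -> total=1
Click 2 (3,4) count=0: revealed 5 new [(2,3) (3,3) (3,4) (4,3) (4,4)] -> total=6
Click 3 (1,1) count=2: revealed 1 new [(1,1)] -> total=7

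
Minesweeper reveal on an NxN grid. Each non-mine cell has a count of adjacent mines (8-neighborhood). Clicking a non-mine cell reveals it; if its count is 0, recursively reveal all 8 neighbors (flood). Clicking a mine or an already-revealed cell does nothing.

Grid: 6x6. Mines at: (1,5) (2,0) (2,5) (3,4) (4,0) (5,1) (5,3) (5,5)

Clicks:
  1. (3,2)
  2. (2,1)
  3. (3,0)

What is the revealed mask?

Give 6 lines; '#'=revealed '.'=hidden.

Answer: #####.
#####.
.####.
####..
.###..
......

Derivation:
Click 1 (3,2) count=0: revealed 20 new [(0,0) (0,1) (0,2) (0,3) (0,4) (1,0) (1,1) (1,2) (1,3) (1,4) (2,1) (2,2) (2,3) (2,4) (3,1) (3,2) (3,3) (4,1) (4,2) (4,3)] -> total=20
Click 2 (2,1) count=1: revealed 0 new [(none)] -> total=20
Click 3 (3,0) count=2: revealed 1 new [(3,0)] -> total=21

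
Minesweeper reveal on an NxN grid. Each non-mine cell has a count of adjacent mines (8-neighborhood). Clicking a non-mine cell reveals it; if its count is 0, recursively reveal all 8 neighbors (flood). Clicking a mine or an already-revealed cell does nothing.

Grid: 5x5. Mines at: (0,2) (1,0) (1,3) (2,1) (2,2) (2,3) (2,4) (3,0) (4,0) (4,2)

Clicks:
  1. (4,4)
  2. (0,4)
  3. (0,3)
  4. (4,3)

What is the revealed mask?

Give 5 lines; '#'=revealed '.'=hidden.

Answer: ...##
.....
.....
...##
...##

Derivation:
Click 1 (4,4) count=0: revealed 4 new [(3,3) (3,4) (4,3) (4,4)] -> total=4
Click 2 (0,4) count=1: revealed 1 new [(0,4)] -> total=5
Click 3 (0,3) count=2: revealed 1 new [(0,3)] -> total=6
Click 4 (4,3) count=1: revealed 0 new [(none)] -> total=6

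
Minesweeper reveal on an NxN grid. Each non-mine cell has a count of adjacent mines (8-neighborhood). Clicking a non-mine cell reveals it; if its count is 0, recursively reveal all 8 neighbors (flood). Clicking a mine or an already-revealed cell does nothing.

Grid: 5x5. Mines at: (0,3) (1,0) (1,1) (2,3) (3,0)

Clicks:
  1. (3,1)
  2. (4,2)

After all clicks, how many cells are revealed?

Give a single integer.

Answer: 8

Derivation:
Click 1 (3,1) count=1: revealed 1 new [(3,1)] -> total=1
Click 2 (4,2) count=0: revealed 7 new [(3,2) (3,3) (3,4) (4,1) (4,2) (4,3) (4,4)] -> total=8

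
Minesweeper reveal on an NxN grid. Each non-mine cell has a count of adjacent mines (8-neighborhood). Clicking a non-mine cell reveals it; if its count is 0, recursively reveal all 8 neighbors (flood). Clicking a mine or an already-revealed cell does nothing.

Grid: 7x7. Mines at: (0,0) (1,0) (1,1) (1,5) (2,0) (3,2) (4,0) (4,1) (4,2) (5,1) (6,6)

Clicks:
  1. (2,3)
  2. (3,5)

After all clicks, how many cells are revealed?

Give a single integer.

Click 1 (2,3) count=1: revealed 1 new [(2,3)] -> total=1
Click 2 (3,5) count=0: revealed 20 new [(2,4) (2,5) (2,6) (3,3) (3,4) (3,5) (3,6) (4,3) (4,4) (4,5) (4,6) (5,2) (5,3) (5,4) (5,5) (5,6) (6,2) (6,3) (6,4) (6,5)] -> total=21

Answer: 21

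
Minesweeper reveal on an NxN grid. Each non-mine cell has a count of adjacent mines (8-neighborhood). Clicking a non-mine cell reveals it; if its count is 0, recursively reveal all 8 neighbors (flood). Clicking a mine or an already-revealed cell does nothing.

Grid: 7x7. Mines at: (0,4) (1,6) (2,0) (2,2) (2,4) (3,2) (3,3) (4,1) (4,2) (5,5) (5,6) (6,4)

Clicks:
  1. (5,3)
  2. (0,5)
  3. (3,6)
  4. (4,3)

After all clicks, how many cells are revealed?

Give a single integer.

Click 1 (5,3) count=2: revealed 1 new [(5,3)] -> total=1
Click 2 (0,5) count=2: revealed 1 new [(0,5)] -> total=2
Click 3 (3,6) count=0: revealed 6 new [(2,5) (2,6) (3,5) (3,6) (4,5) (4,6)] -> total=8
Click 4 (4,3) count=3: revealed 1 new [(4,3)] -> total=9

Answer: 9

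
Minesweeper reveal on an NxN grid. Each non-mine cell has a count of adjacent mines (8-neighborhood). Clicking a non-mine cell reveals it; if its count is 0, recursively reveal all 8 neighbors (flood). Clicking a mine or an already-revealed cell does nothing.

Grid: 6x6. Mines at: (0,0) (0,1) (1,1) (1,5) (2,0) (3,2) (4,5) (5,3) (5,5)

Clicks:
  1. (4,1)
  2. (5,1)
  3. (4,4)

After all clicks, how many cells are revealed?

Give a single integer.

Answer: 9

Derivation:
Click 1 (4,1) count=1: revealed 1 new [(4,1)] -> total=1
Click 2 (5,1) count=0: revealed 7 new [(3,0) (3,1) (4,0) (4,2) (5,0) (5,1) (5,2)] -> total=8
Click 3 (4,4) count=3: revealed 1 new [(4,4)] -> total=9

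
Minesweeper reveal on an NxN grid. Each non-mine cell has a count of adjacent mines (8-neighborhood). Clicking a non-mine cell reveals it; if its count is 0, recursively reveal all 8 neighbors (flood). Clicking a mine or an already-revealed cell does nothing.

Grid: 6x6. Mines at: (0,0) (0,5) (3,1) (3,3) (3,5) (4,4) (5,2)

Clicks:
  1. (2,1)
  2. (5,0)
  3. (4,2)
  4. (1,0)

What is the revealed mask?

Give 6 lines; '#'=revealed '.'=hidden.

Click 1 (2,1) count=1: revealed 1 new [(2,1)] -> total=1
Click 2 (5,0) count=0: revealed 4 new [(4,0) (4,1) (5,0) (5,1)] -> total=5
Click 3 (4,2) count=3: revealed 1 new [(4,2)] -> total=6
Click 4 (1,0) count=1: revealed 1 new [(1,0)] -> total=7

Answer: ......
#.....
.#....
......
###...
##....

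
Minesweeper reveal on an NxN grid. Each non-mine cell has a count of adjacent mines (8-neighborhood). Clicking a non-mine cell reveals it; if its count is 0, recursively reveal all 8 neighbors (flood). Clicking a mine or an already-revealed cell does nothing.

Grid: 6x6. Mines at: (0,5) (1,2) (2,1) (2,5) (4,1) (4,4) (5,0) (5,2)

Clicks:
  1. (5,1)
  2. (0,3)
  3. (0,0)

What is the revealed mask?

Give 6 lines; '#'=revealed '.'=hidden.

Click 1 (5,1) count=3: revealed 1 new [(5,1)] -> total=1
Click 2 (0,3) count=1: revealed 1 new [(0,3)] -> total=2
Click 3 (0,0) count=0: revealed 4 new [(0,0) (0,1) (1,0) (1,1)] -> total=6

Answer: ##.#..
##....
......
......
......
.#....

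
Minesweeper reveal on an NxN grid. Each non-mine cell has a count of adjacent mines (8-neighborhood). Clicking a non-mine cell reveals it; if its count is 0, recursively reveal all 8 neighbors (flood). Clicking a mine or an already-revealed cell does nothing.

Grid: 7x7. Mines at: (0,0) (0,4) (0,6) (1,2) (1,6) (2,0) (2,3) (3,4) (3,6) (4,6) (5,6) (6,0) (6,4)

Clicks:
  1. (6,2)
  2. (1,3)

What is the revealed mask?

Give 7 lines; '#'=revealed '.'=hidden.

Answer: .......
...#...
.......
####...
####...
####...
.###...

Derivation:
Click 1 (6,2) count=0: revealed 15 new [(3,0) (3,1) (3,2) (3,3) (4,0) (4,1) (4,2) (4,3) (5,0) (5,1) (5,2) (5,3) (6,1) (6,2) (6,3)] -> total=15
Click 2 (1,3) count=3: revealed 1 new [(1,3)] -> total=16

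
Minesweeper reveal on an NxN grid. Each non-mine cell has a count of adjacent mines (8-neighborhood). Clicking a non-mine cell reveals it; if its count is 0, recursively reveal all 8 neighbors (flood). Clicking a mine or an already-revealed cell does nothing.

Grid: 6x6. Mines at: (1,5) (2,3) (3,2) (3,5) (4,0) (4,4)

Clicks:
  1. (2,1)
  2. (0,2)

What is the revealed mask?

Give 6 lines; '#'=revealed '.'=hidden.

Answer: #####.
#####.
###...
##....
......
......

Derivation:
Click 1 (2,1) count=1: revealed 1 new [(2,1)] -> total=1
Click 2 (0,2) count=0: revealed 14 new [(0,0) (0,1) (0,2) (0,3) (0,4) (1,0) (1,1) (1,2) (1,3) (1,4) (2,0) (2,2) (3,0) (3,1)] -> total=15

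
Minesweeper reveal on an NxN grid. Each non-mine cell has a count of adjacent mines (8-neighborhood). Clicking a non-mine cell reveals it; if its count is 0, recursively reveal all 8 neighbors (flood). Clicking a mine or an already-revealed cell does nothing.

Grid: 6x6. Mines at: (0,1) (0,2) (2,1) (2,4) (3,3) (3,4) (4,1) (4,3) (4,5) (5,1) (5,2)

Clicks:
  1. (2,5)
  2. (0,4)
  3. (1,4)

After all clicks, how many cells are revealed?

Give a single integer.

Click 1 (2,5) count=2: revealed 1 new [(2,5)] -> total=1
Click 2 (0,4) count=0: revealed 6 new [(0,3) (0,4) (0,5) (1,3) (1,4) (1,5)] -> total=7
Click 3 (1,4) count=1: revealed 0 new [(none)] -> total=7

Answer: 7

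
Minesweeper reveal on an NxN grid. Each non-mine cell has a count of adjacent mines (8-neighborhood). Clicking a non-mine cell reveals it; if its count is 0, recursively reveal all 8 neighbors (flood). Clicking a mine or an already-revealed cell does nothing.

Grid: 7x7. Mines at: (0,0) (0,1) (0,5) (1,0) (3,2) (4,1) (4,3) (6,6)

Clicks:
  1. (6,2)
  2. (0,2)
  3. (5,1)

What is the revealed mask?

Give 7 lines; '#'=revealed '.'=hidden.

Click 1 (6,2) count=0: revealed 12 new [(5,0) (5,1) (5,2) (5,3) (5,4) (5,5) (6,0) (6,1) (6,2) (6,3) (6,4) (6,5)] -> total=12
Click 2 (0,2) count=1: revealed 1 new [(0,2)] -> total=13
Click 3 (5,1) count=1: revealed 0 new [(none)] -> total=13

Answer: ..#....
.......
.......
.......
.......
######.
######.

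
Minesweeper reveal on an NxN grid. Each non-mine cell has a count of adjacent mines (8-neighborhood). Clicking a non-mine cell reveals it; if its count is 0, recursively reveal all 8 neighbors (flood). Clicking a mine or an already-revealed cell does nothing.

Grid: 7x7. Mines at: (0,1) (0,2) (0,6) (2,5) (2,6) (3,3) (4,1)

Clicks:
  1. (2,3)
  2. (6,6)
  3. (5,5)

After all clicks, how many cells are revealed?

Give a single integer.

Click 1 (2,3) count=1: revealed 1 new [(2,3)] -> total=1
Click 2 (6,6) count=0: revealed 22 new [(3,4) (3,5) (3,6) (4,2) (4,3) (4,4) (4,5) (4,6) (5,0) (5,1) (5,2) (5,3) (5,4) (5,5) (5,6) (6,0) (6,1) (6,2) (6,3) (6,4) (6,5) (6,6)] -> total=23
Click 3 (5,5) count=0: revealed 0 new [(none)] -> total=23

Answer: 23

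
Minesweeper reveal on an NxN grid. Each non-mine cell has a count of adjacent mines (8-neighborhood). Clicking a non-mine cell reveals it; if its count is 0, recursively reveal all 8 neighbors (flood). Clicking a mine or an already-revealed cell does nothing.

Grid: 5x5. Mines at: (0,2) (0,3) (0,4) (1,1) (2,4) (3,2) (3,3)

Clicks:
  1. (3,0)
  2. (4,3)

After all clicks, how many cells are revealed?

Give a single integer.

Click 1 (3,0) count=0: revealed 6 new [(2,0) (2,1) (3,0) (3,1) (4,0) (4,1)] -> total=6
Click 2 (4,3) count=2: revealed 1 new [(4,3)] -> total=7

Answer: 7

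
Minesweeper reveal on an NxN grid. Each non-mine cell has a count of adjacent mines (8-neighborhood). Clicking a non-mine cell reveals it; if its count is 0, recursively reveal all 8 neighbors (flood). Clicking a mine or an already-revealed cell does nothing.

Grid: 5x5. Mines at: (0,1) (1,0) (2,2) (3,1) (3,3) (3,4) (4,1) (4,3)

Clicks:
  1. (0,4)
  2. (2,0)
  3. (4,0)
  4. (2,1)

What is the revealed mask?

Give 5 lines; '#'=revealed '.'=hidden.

Answer: ..###
..###
##.##
.....
#....

Derivation:
Click 1 (0,4) count=0: revealed 8 new [(0,2) (0,3) (0,4) (1,2) (1,3) (1,4) (2,3) (2,4)] -> total=8
Click 2 (2,0) count=2: revealed 1 new [(2,0)] -> total=9
Click 3 (4,0) count=2: revealed 1 new [(4,0)] -> total=10
Click 4 (2,1) count=3: revealed 1 new [(2,1)] -> total=11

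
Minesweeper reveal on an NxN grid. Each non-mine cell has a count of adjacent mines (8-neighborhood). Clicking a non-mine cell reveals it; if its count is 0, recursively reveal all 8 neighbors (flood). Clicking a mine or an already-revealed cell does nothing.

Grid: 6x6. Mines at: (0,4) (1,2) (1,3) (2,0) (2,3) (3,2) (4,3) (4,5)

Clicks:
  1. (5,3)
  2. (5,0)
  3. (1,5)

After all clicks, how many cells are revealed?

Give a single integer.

Answer: 10

Derivation:
Click 1 (5,3) count=1: revealed 1 new [(5,3)] -> total=1
Click 2 (5,0) count=0: revealed 8 new [(3,0) (3,1) (4,0) (4,1) (4,2) (5,0) (5,1) (5,2)] -> total=9
Click 3 (1,5) count=1: revealed 1 new [(1,5)] -> total=10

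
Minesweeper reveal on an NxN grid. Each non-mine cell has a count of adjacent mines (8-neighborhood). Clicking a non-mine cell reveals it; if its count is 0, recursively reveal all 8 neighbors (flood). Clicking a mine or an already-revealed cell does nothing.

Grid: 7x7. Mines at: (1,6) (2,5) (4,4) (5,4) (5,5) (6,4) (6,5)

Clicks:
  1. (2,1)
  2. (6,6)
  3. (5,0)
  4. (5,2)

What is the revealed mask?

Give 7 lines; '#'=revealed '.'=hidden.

Answer: ######.
######.
#####..
#####..
####...
####...
####..#

Derivation:
Click 1 (2,1) count=0: revealed 34 new [(0,0) (0,1) (0,2) (0,3) (0,4) (0,5) (1,0) (1,1) (1,2) (1,3) (1,4) (1,5) (2,0) (2,1) (2,2) (2,3) (2,4) (3,0) (3,1) (3,2) (3,3) (3,4) (4,0) (4,1) (4,2) (4,3) (5,0) (5,1) (5,2) (5,3) (6,0) (6,1) (6,2) (6,3)] -> total=34
Click 2 (6,6) count=2: revealed 1 new [(6,6)] -> total=35
Click 3 (5,0) count=0: revealed 0 new [(none)] -> total=35
Click 4 (5,2) count=0: revealed 0 new [(none)] -> total=35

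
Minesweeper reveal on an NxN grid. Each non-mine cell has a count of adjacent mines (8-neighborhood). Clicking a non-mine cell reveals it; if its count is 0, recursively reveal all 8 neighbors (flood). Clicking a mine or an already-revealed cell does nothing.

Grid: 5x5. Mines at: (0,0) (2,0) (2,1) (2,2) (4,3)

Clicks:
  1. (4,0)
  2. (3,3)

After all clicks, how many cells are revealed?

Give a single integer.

Answer: 7

Derivation:
Click 1 (4,0) count=0: revealed 6 new [(3,0) (3,1) (3,2) (4,0) (4,1) (4,2)] -> total=6
Click 2 (3,3) count=2: revealed 1 new [(3,3)] -> total=7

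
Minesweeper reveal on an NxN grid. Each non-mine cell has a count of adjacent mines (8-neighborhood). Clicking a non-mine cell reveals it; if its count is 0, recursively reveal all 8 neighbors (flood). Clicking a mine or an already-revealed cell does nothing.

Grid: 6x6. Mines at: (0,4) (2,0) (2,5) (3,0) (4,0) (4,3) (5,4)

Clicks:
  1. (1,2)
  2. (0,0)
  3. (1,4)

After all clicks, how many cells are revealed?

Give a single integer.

Answer: 17

Derivation:
Click 1 (1,2) count=0: revealed 17 new [(0,0) (0,1) (0,2) (0,3) (1,0) (1,1) (1,2) (1,3) (1,4) (2,1) (2,2) (2,3) (2,4) (3,1) (3,2) (3,3) (3,4)] -> total=17
Click 2 (0,0) count=0: revealed 0 new [(none)] -> total=17
Click 3 (1,4) count=2: revealed 0 new [(none)] -> total=17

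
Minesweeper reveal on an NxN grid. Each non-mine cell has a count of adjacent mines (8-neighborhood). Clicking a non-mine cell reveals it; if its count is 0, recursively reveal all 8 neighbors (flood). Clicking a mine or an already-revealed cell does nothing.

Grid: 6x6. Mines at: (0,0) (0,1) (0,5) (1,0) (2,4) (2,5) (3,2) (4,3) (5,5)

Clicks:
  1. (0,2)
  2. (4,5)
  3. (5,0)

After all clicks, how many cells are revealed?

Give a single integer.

Click 1 (0,2) count=1: revealed 1 new [(0,2)] -> total=1
Click 2 (4,5) count=1: revealed 1 new [(4,5)] -> total=2
Click 3 (5,0) count=0: revealed 10 new [(2,0) (2,1) (3,0) (3,1) (4,0) (4,1) (4,2) (5,0) (5,1) (5,2)] -> total=12

Answer: 12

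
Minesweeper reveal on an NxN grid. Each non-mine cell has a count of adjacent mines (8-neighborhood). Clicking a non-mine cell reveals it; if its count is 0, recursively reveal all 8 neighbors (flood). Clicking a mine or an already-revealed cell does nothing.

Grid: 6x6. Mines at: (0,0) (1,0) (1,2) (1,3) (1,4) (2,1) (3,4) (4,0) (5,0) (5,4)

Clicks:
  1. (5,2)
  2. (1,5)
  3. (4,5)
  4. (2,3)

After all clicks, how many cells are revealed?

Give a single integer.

Answer: 12

Derivation:
Click 1 (5,2) count=0: revealed 9 new [(3,1) (3,2) (3,3) (4,1) (4,2) (4,3) (5,1) (5,2) (5,3)] -> total=9
Click 2 (1,5) count=1: revealed 1 new [(1,5)] -> total=10
Click 3 (4,5) count=2: revealed 1 new [(4,5)] -> total=11
Click 4 (2,3) count=4: revealed 1 new [(2,3)] -> total=12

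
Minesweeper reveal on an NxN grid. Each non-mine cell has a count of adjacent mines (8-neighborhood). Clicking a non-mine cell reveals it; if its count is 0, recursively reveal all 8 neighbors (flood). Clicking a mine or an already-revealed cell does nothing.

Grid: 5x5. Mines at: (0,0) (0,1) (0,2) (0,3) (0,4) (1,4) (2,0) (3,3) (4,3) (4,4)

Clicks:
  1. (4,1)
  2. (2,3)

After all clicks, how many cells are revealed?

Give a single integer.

Click 1 (4,1) count=0: revealed 6 new [(3,0) (3,1) (3,2) (4,0) (4,1) (4,2)] -> total=6
Click 2 (2,3) count=2: revealed 1 new [(2,3)] -> total=7

Answer: 7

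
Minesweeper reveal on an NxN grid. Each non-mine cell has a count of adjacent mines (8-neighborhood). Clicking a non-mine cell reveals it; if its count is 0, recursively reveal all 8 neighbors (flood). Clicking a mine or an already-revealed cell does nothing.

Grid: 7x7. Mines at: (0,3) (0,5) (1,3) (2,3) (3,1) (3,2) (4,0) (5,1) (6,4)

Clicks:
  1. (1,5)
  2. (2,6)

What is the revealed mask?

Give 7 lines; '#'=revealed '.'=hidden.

Click 1 (1,5) count=1: revealed 1 new [(1,5)] -> total=1
Click 2 (2,6) count=0: revealed 19 new [(1,4) (1,6) (2,4) (2,5) (2,6) (3,3) (3,4) (3,5) (3,6) (4,3) (4,4) (4,5) (4,6) (5,3) (5,4) (5,5) (5,6) (6,5) (6,6)] -> total=20

Answer: .......
....###
....###
...####
...####
...####
.....##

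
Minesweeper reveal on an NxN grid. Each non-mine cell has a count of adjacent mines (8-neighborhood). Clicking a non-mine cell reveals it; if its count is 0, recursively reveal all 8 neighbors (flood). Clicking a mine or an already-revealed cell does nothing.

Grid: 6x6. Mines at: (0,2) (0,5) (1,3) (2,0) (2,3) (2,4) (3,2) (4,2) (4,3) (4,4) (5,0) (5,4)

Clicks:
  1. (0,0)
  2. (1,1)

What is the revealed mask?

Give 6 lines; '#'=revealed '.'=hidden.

Answer: ##....
##....
......
......
......
......

Derivation:
Click 1 (0,0) count=0: revealed 4 new [(0,0) (0,1) (1,0) (1,1)] -> total=4
Click 2 (1,1) count=2: revealed 0 new [(none)] -> total=4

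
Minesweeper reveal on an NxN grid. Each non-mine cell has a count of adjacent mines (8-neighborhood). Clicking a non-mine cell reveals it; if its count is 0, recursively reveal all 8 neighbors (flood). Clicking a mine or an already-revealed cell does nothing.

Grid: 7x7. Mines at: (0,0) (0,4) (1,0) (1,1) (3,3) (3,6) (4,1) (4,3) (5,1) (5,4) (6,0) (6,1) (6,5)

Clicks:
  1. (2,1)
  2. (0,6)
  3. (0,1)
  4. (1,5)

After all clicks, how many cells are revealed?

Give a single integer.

Answer: 8

Derivation:
Click 1 (2,1) count=2: revealed 1 new [(2,1)] -> total=1
Click 2 (0,6) count=0: revealed 6 new [(0,5) (0,6) (1,5) (1,6) (2,5) (2,6)] -> total=7
Click 3 (0,1) count=3: revealed 1 new [(0,1)] -> total=8
Click 4 (1,5) count=1: revealed 0 new [(none)] -> total=8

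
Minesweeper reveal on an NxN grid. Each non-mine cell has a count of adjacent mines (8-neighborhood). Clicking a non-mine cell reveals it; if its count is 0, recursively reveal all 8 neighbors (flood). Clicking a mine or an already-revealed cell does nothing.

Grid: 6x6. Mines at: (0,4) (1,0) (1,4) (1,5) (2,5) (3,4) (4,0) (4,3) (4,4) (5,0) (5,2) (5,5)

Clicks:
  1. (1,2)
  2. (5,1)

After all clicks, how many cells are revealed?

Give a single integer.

Answer: 13

Derivation:
Click 1 (1,2) count=0: revealed 12 new [(0,1) (0,2) (0,3) (1,1) (1,2) (1,3) (2,1) (2,2) (2,3) (3,1) (3,2) (3,3)] -> total=12
Click 2 (5,1) count=3: revealed 1 new [(5,1)] -> total=13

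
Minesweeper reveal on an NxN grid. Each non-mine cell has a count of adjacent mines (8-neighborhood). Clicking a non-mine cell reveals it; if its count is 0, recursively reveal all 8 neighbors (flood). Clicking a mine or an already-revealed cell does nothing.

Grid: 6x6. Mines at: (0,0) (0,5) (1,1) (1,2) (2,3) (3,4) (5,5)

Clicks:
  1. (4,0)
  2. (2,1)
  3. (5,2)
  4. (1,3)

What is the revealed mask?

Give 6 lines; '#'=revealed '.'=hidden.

Click 1 (4,0) count=0: revealed 17 new [(2,0) (2,1) (2,2) (3,0) (3,1) (3,2) (3,3) (4,0) (4,1) (4,2) (4,3) (4,4) (5,0) (5,1) (5,2) (5,3) (5,4)] -> total=17
Click 2 (2,1) count=2: revealed 0 new [(none)] -> total=17
Click 3 (5,2) count=0: revealed 0 new [(none)] -> total=17
Click 4 (1,3) count=2: revealed 1 new [(1,3)] -> total=18

Answer: ......
...#..
###...
####..
#####.
#####.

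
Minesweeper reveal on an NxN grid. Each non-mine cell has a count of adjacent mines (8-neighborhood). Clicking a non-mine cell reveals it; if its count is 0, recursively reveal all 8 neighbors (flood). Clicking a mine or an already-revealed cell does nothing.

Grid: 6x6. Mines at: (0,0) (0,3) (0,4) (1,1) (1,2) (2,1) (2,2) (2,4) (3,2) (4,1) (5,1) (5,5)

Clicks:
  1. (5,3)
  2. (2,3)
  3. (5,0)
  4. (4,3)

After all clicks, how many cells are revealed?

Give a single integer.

Answer: 8

Derivation:
Click 1 (5,3) count=0: revealed 6 new [(4,2) (4,3) (4,4) (5,2) (5,3) (5,4)] -> total=6
Click 2 (2,3) count=4: revealed 1 new [(2,3)] -> total=7
Click 3 (5,0) count=2: revealed 1 new [(5,0)] -> total=8
Click 4 (4,3) count=1: revealed 0 new [(none)] -> total=8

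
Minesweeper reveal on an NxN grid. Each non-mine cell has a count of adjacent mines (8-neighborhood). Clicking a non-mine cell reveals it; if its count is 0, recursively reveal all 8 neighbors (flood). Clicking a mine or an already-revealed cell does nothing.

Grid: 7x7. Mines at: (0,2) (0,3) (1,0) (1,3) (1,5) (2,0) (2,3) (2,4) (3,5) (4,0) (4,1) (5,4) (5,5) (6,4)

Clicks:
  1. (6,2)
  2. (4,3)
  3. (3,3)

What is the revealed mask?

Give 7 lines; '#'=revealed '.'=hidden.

Answer: .......
.......
.......
...#...
...#...
####...
####...

Derivation:
Click 1 (6,2) count=0: revealed 8 new [(5,0) (5,1) (5,2) (5,3) (6,0) (6,1) (6,2) (6,3)] -> total=8
Click 2 (4,3) count=1: revealed 1 new [(4,3)] -> total=9
Click 3 (3,3) count=2: revealed 1 new [(3,3)] -> total=10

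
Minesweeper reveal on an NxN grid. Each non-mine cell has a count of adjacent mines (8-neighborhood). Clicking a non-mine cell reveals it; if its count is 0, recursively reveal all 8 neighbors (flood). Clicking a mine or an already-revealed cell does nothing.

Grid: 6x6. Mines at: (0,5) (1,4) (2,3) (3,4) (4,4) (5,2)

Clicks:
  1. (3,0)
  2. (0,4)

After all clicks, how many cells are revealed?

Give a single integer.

Answer: 20

Derivation:
Click 1 (3,0) count=0: revealed 19 new [(0,0) (0,1) (0,2) (0,3) (1,0) (1,1) (1,2) (1,3) (2,0) (2,1) (2,2) (3,0) (3,1) (3,2) (4,0) (4,1) (4,2) (5,0) (5,1)] -> total=19
Click 2 (0,4) count=2: revealed 1 new [(0,4)] -> total=20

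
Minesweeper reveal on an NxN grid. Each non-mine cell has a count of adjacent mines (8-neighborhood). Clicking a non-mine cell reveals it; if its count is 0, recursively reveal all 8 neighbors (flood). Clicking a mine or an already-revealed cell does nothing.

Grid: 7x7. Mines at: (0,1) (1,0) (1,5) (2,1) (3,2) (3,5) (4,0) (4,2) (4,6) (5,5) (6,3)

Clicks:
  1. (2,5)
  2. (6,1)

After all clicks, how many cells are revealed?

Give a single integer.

Answer: 7

Derivation:
Click 1 (2,5) count=2: revealed 1 new [(2,5)] -> total=1
Click 2 (6,1) count=0: revealed 6 new [(5,0) (5,1) (5,2) (6,0) (6,1) (6,2)] -> total=7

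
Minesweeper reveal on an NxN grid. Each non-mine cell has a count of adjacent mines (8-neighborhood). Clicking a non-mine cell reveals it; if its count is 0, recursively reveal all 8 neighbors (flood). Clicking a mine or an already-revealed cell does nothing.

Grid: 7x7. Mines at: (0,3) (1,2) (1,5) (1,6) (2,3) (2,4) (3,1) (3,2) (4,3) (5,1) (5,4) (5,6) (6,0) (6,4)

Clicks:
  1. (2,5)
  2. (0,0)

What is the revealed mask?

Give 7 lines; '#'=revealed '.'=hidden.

Click 1 (2,5) count=3: revealed 1 new [(2,5)] -> total=1
Click 2 (0,0) count=0: revealed 6 new [(0,0) (0,1) (1,0) (1,1) (2,0) (2,1)] -> total=7

Answer: ##.....
##.....
##...#.
.......
.......
.......
.......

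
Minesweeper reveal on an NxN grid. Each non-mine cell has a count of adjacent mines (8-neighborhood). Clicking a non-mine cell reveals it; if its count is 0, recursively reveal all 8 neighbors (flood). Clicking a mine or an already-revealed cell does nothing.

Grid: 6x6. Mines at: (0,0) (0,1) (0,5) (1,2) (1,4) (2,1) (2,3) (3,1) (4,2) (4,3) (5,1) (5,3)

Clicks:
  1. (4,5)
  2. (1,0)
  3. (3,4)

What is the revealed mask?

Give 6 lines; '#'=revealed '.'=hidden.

Click 1 (4,5) count=0: revealed 8 new [(2,4) (2,5) (3,4) (3,5) (4,4) (4,5) (5,4) (5,5)] -> total=8
Click 2 (1,0) count=3: revealed 1 new [(1,0)] -> total=9
Click 3 (3,4) count=2: revealed 0 new [(none)] -> total=9

Answer: ......
#.....
....##
....##
....##
....##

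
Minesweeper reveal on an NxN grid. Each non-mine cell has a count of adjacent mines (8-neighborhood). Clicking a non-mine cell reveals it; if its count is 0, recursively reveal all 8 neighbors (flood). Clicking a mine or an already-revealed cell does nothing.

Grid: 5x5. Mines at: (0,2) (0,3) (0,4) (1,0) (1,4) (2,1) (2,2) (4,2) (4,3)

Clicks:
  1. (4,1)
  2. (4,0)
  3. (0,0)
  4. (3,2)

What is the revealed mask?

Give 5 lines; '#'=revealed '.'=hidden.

Click 1 (4,1) count=1: revealed 1 new [(4,1)] -> total=1
Click 2 (4,0) count=0: revealed 3 new [(3,0) (3,1) (4,0)] -> total=4
Click 3 (0,0) count=1: revealed 1 new [(0,0)] -> total=5
Click 4 (3,2) count=4: revealed 1 new [(3,2)] -> total=6

Answer: #....
.....
.....
###..
##...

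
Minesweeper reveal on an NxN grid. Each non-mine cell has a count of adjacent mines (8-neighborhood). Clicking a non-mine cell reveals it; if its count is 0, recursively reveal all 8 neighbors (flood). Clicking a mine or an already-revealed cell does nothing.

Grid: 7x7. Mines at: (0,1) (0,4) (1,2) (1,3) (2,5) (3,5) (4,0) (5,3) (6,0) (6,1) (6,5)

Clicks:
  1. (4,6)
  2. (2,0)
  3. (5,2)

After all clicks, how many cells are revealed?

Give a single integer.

Answer: 8

Derivation:
Click 1 (4,6) count=1: revealed 1 new [(4,6)] -> total=1
Click 2 (2,0) count=0: revealed 6 new [(1,0) (1,1) (2,0) (2,1) (3,0) (3,1)] -> total=7
Click 3 (5,2) count=2: revealed 1 new [(5,2)] -> total=8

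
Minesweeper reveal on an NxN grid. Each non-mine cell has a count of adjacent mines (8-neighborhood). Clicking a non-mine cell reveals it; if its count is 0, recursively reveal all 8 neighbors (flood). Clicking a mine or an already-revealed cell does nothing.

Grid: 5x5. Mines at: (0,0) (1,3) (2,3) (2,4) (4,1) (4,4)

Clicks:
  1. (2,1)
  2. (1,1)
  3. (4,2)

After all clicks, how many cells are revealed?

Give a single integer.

Answer: 10

Derivation:
Click 1 (2,1) count=0: revealed 9 new [(1,0) (1,1) (1,2) (2,0) (2,1) (2,2) (3,0) (3,1) (3,2)] -> total=9
Click 2 (1,1) count=1: revealed 0 new [(none)] -> total=9
Click 3 (4,2) count=1: revealed 1 new [(4,2)] -> total=10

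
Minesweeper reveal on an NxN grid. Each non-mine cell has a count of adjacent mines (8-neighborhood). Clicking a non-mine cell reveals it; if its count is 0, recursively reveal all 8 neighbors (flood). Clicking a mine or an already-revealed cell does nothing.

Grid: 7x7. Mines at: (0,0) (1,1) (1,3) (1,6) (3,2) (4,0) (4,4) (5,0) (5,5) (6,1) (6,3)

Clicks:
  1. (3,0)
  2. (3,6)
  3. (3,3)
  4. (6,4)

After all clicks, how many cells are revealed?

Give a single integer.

Click 1 (3,0) count=1: revealed 1 new [(3,0)] -> total=1
Click 2 (3,6) count=0: revealed 6 new [(2,5) (2,6) (3,5) (3,6) (4,5) (4,6)] -> total=7
Click 3 (3,3) count=2: revealed 1 new [(3,3)] -> total=8
Click 4 (6,4) count=2: revealed 1 new [(6,4)] -> total=9

Answer: 9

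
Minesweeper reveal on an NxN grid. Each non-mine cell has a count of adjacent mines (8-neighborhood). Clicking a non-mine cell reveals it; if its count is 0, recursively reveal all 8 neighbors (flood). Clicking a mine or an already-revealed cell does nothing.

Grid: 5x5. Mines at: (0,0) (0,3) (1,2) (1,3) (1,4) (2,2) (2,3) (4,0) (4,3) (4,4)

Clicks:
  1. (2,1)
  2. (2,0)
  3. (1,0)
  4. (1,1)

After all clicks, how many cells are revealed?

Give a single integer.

Click 1 (2,1) count=2: revealed 1 new [(2,1)] -> total=1
Click 2 (2,0) count=0: revealed 5 new [(1,0) (1,1) (2,0) (3,0) (3,1)] -> total=6
Click 3 (1,0) count=1: revealed 0 new [(none)] -> total=6
Click 4 (1,1) count=3: revealed 0 new [(none)] -> total=6

Answer: 6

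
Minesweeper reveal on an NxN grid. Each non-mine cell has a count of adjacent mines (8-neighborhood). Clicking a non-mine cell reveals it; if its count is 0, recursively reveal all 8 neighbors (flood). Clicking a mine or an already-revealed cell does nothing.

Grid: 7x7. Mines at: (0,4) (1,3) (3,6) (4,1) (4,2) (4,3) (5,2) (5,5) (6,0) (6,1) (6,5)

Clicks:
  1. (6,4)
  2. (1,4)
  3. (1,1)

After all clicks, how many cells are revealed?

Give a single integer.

Click 1 (6,4) count=2: revealed 1 new [(6,4)] -> total=1
Click 2 (1,4) count=2: revealed 1 new [(1,4)] -> total=2
Click 3 (1,1) count=0: revealed 12 new [(0,0) (0,1) (0,2) (1,0) (1,1) (1,2) (2,0) (2,1) (2,2) (3,0) (3,1) (3,2)] -> total=14

Answer: 14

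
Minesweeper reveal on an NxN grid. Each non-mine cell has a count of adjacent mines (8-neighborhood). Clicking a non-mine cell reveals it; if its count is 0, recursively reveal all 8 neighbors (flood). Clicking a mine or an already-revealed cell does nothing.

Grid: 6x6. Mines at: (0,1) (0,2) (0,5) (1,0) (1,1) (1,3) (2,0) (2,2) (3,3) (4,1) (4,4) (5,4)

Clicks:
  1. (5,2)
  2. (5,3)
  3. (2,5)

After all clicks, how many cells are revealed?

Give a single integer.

Answer: 8

Derivation:
Click 1 (5,2) count=1: revealed 1 new [(5,2)] -> total=1
Click 2 (5,3) count=2: revealed 1 new [(5,3)] -> total=2
Click 3 (2,5) count=0: revealed 6 new [(1,4) (1,5) (2,4) (2,5) (3,4) (3,5)] -> total=8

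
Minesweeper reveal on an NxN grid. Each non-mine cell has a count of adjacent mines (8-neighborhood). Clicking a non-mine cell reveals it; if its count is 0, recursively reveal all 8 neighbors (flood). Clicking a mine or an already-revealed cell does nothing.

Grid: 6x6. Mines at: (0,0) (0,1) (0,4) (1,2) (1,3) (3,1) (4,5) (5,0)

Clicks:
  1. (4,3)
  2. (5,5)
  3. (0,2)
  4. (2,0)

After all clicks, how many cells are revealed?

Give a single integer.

Click 1 (4,3) count=0: revealed 14 new [(2,2) (2,3) (2,4) (3,2) (3,3) (3,4) (4,1) (4,2) (4,3) (4,4) (5,1) (5,2) (5,3) (5,4)] -> total=14
Click 2 (5,5) count=1: revealed 1 new [(5,5)] -> total=15
Click 3 (0,2) count=3: revealed 1 new [(0,2)] -> total=16
Click 4 (2,0) count=1: revealed 1 new [(2,0)] -> total=17

Answer: 17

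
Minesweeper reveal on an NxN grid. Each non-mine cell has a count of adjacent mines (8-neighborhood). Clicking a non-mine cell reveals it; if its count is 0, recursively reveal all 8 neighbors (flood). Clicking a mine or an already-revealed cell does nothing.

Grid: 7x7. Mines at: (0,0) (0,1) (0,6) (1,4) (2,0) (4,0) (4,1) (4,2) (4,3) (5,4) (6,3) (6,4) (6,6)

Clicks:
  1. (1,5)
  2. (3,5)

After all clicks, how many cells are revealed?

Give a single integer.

Click 1 (1,5) count=2: revealed 1 new [(1,5)] -> total=1
Click 2 (3,5) count=0: revealed 12 new [(1,6) (2,4) (2,5) (2,6) (3,4) (3,5) (3,6) (4,4) (4,5) (4,6) (5,5) (5,6)] -> total=13

Answer: 13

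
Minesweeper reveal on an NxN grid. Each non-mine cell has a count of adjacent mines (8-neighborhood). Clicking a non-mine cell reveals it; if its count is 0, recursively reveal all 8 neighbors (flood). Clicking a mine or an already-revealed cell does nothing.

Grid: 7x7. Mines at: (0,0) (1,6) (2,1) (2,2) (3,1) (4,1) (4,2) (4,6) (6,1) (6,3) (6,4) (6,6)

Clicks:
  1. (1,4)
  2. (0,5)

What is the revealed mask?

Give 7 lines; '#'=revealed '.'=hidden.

Answer: .#####.
.#####.
...###.
...###.
...###.
...###.
.......

Derivation:
Click 1 (1,4) count=0: revealed 22 new [(0,1) (0,2) (0,3) (0,4) (0,5) (1,1) (1,2) (1,3) (1,4) (1,5) (2,3) (2,4) (2,5) (3,3) (3,4) (3,5) (4,3) (4,4) (4,5) (5,3) (5,4) (5,5)] -> total=22
Click 2 (0,5) count=1: revealed 0 new [(none)] -> total=22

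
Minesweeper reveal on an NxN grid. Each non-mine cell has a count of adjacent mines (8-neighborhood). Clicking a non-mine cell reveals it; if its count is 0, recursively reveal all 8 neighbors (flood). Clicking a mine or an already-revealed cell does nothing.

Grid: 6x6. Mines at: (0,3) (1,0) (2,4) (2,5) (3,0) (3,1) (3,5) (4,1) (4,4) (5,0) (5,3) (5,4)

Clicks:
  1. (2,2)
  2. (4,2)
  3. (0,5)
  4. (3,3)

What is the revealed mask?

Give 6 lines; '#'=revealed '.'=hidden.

Answer: ....##
....##
..#...
...#..
..#...
......

Derivation:
Click 1 (2,2) count=1: revealed 1 new [(2,2)] -> total=1
Click 2 (4,2) count=3: revealed 1 new [(4,2)] -> total=2
Click 3 (0,5) count=0: revealed 4 new [(0,4) (0,5) (1,4) (1,5)] -> total=6
Click 4 (3,3) count=2: revealed 1 new [(3,3)] -> total=7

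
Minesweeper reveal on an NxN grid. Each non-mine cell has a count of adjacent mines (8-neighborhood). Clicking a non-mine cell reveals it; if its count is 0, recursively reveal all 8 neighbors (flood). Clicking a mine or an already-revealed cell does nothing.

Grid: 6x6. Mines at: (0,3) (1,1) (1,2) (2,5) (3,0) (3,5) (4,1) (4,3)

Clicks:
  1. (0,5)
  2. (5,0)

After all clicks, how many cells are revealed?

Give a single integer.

Click 1 (0,5) count=0: revealed 4 new [(0,4) (0,5) (1,4) (1,5)] -> total=4
Click 2 (5,0) count=1: revealed 1 new [(5,0)] -> total=5

Answer: 5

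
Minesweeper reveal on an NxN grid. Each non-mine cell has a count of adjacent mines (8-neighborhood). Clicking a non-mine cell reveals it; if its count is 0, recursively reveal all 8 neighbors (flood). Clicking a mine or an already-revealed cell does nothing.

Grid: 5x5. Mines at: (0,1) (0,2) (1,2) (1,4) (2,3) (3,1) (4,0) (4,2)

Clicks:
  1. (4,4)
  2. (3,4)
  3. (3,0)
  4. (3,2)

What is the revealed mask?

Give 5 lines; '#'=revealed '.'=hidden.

Answer: .....
.....
.....
#.###
...##

Derivation:
Click 1 (4,4) count=0: revealed 4 new [(3,3) (3,4) (4,3) (4,4)] -> total=4
Click 2 (3,4) count=1: revealed 0 new [(none)] -> total=4
Click 3 (3,0) count=2: revealed 1 new [(3,0)] -> total=5
Click 4 (3,2) count=3: revealed 1 new [(3,2)] -> total=6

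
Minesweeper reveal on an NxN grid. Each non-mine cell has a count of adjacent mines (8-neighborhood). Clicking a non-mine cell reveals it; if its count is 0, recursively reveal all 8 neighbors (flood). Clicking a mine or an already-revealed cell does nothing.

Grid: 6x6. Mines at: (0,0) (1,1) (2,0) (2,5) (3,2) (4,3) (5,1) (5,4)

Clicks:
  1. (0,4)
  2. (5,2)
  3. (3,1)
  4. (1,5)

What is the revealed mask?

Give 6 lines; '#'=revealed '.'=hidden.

Click 1 (0,4) count=0: revealed 11 new [(0,2) (0,3) (0,4) (0,5) (1,2) (1,3) (1,4) (1,5) (2,2) (2,3) (2,4)] -> total=11
Click 2 (5,2) count=2: revealed 1 new [(5,2)] -> total=12
Click 3 (3,1) count=2: revealed 1 new [(3,1)] -> total=13
Click 4 (1,5) count=1: revealed 0 new [(none)] -> total=13

Answer: ..####
..####
..###.
.#....
......
..#...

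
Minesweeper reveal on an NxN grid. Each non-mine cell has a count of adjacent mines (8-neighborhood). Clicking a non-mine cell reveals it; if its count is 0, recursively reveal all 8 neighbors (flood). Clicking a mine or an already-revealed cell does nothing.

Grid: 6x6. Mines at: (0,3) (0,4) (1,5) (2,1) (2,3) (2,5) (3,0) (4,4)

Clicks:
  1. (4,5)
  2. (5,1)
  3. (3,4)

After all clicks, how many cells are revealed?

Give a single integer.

Answer: 13

Derivation:
Click 1 (4,5) count=1: revealed 1 new [(4,5)] -> total=1
Click 2 (5,1) count=0: revealed 11 new [(3,1) (3,2) (3,3) (4,0) (4,1) (4,2) (4,3) (5,0) (5,1) (5,2) (5,3)] -> total=12
Click 3 (3,4) count=3: revealed 1 new [(3,4)] -> total=13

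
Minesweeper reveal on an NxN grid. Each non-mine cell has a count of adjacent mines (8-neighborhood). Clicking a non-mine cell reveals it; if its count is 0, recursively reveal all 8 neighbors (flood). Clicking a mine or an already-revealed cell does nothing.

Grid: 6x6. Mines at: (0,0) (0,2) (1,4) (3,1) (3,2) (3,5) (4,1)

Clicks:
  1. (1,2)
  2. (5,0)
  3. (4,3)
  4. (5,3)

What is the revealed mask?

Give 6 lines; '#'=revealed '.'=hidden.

Click 1 (1,2) count=1: revealed 1 new [(1,2)] -> total=1
Click 2 (5,0) count=1: revealed 1 new [(5,0)] -> total=2
Click 3 (4,3) count=1: revealed 1 new [(4,3)] -> total=3
Click 4 (5,3) count=0: revealed 7 new [(4,2) (4,4) (4,5) (5,2) (5,3) (5,4) (5,5)] -> total=10

Answer: ......
..#...
......
......
..####
#.####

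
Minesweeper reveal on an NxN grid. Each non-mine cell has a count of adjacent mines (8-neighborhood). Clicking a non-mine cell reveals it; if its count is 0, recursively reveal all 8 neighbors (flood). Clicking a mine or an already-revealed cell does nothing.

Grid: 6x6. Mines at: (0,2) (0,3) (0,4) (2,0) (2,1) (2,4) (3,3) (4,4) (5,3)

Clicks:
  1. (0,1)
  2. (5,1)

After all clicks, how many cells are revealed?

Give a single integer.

Click 1 (0,1) count=1: revealed 1 new [(0,1)] -> total=1
Click 2 (5,1) count=0: revealed 9 new [(3,0) (3,1) (3,2) (4,0) (4,1) (4,2) (5,0) (5,1) (5,2)] -> total=10

Answer: 10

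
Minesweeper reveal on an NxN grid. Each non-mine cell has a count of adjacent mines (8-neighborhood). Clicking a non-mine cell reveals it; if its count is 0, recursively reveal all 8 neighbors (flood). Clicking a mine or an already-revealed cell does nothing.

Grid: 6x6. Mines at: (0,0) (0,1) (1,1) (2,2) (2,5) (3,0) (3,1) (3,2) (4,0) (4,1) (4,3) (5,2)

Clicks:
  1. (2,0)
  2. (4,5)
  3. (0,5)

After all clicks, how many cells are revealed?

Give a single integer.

Answer: 15

Derivation:
Click 1 (2,0) count=3: revealed 1 new [(2,0)] -> total=1
Click 2 (4,5) count=0: revealed 6 new [(3,4) (3,5) (4,4) (4,5) (5,4) (5,5)] -> total=7
Click 3 (0,5) count=0: revealed 8 new [(0,2) (0,3) (0,4) (0,5) (1,2) (1,3) (1,4) (1,5)] -> total=15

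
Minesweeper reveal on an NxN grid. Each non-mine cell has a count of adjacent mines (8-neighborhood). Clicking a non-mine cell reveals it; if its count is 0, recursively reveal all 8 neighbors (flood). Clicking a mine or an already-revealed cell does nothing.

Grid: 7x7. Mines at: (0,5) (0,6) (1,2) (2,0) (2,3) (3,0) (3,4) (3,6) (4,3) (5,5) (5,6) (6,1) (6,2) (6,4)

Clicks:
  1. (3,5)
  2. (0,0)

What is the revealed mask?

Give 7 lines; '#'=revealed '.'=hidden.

Answer: ##.....
##.....
.......
.....#.
.......
.......
.......

Derivation:
Click 1 (3,5) count=2: revealed 1 new [(3,5)] -> total=1
Click 2 (0,0) count=0: revealed 4 new [(0,0) (0,1) (1,0) (1,1)] -> total=5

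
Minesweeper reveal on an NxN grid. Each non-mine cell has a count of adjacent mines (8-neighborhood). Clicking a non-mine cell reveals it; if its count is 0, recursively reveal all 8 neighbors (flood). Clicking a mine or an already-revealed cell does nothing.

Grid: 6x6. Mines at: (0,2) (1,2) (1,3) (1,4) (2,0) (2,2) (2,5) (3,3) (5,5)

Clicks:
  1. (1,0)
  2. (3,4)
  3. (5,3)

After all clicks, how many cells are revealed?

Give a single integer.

Answer: 15

Derivation:
Click 1 (1,0) count=1: revealed 1 new [(1,0)] -> total=1
Click 2 (3,4) count=2: revealed 1 new [(3,4)] -> total=2
Click 3 (5,3) count=0: revealed 13 new [(3,0) (3,1) (3,2) (4,0) (4,1) (4,2) (4,3) (4,4) (5,0) (5,1) (5,2) (5,3) (5,4)] -> total=15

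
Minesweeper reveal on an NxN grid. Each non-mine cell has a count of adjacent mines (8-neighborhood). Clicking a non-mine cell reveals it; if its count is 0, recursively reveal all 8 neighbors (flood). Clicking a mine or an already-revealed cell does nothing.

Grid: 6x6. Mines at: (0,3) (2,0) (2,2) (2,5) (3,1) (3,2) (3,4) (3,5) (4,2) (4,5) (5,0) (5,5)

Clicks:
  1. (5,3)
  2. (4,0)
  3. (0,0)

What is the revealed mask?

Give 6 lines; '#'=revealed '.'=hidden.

Answer: ###...
###...
......
......
#.....
...#..

Derivation:
Click 1 (5,3) count=1: revealed 1 new [(5,3)] -> total=1
Click 2 (4,0) count=2: revealed 1 new [(4,0)] -> total=2
Click 3 (0,0) count=0: revealed 6 new [(0,0) (0,1) (0,2) (1,0) (1,1) (1,2)] -> total=8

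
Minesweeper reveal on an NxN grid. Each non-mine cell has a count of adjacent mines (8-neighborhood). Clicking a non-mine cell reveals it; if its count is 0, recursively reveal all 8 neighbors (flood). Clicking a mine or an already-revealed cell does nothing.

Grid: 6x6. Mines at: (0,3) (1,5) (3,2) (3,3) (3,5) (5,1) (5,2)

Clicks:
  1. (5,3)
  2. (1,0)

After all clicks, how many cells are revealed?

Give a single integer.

Answer: 14

Derivation:
Click 1 (5,3) count=1: revealed 1 new [(5,3)] -> total=1
Click 2 (1,0) count=0: revealed 13 new [(0,0) (0,1) (0,2) (1,0) (1,1) (1,2) (2,0) (2,1) (2,2) (3,0) (3,1) (4,0) (4,1)] -> total=14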